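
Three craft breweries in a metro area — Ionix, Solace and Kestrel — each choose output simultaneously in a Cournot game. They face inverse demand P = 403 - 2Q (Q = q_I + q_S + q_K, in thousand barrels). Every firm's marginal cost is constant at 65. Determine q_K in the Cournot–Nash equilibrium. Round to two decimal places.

A representative firm's profit is π_i = q_i(403 - 2Q) - 65q_i.
Setting ∂π_i/∂q_i = 0 with rivals' quantities fixed: 338 - 4q_i - 2·Σ_{j≠i} q_j = 0.
By symmetry each firm produces the same amount; substituting Σ_{j≠i} q_j = 2q_i yields q_i = 338/8 = 169/4.

42.25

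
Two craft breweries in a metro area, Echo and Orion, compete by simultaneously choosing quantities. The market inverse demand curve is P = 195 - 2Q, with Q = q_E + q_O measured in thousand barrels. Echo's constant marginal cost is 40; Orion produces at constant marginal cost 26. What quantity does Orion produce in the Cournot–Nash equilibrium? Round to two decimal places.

30.50

Echo's profit: π_E = (195 - 2Q)q_E - (40q_E). Setting ∂π_E/∂q_E = 0: 155 - 4q_E - 2(q_O) = 0.
Orion's profit: π_O = (195 - 2Q)q_O - (26q_O). Setting ∂π_O/∂q_O = 0: 169 - 4q_O - 2(q_E) = 0.
Best responses: q_E = (155 - 2q_O)/4, q_O = (169 - 2q_E)/4.
Substituting one into the other gives q_E = 47/2 and q_O = 61/2.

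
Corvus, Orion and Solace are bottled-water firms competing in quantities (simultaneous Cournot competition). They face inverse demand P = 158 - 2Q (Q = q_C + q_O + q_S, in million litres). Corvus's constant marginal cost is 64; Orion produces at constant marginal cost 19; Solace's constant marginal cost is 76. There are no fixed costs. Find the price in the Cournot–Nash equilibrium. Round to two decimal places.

79.25

Corvus's profit: π_C = (158 - 2Q)q_C - (64q_C). Setting ∂π_C/∂q_C = 0: 94 - 4q_C - 2(q_O + q_S) = 0.
Orion's profit: π_O = (158 - 2Q)q_O - (19q_O). Setting ∂π_O/∂q_O = 0: 139 - 4q_O - 2(q_C + q_S) = 0.
Solace's profit: π_S = (158 - 2Q)q_S - (76q_S). Setting ∂π_S/∂q_S = 0: 82 - 4q_S - 2(q_C + q_O) = 0.
Adding the 3 conditions: 315 − 4Q − 4Q = 0, i.e. Q = 315/8.
Back-substituting: q_C = (94 − 315/4)/2 = 61/8, q_O = (139 − 315/4)/2 = 241/8, q_S = (82 − 315/4)/2 = 13/8.
Total output Q = 315/8, so price P = 158 - 2·(315/8) = 317/4.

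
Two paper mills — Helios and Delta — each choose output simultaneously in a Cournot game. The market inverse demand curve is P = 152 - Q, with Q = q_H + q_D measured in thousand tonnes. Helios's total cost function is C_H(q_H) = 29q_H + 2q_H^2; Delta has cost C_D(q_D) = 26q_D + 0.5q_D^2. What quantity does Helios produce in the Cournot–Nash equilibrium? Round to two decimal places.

Helios's profit: π_H = (152 - Q)q_H - (29q_H + 2q_H²). Setting ∂π_H/∂q_H = 0: 123 - 6q_H - (q_D) = 0.
Delta's profit: π_D = (152 - Q)q_D - (26q_D + (1/2)q_D²). Setting ∂π_D/∂q_D = 0: 126 - 3q_D - (q_H) = 0.
So q_H = (123 - q_D)/6 and q_D = (126 - q_H)/3.
Solving the pair: q_H = 243/17, q_D = 633/17.

14.29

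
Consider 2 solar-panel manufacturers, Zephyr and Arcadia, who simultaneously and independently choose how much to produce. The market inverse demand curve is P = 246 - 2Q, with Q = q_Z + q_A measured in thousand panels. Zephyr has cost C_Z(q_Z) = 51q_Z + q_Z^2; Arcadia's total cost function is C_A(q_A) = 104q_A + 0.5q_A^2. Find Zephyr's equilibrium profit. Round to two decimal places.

2119.00

Zephyr's profit: π_Z = (246 - 2Q)q_Z - (51q_Z + q_Z²). Setting ∂π_Z/∂q_Z = 0: 195 - 6q_Z - 2(q_A) = 0.
Arcadia's first-order condition: 142 - 5q_A - 2(q_Z) = 0.
Best responses: q_Z = (195 - 2q_A)/6, q_A = (142 - 2q_Z)/5.
Substituting one into the other gives q_Z = 691/26 and q_A = 231/13.
Price P = 246 - 2·(1153/26) = 157.3077.
Zephyr's profit: 157.3077·(691/26) - 51·(691/26) - (691/26)² = 2118.9985.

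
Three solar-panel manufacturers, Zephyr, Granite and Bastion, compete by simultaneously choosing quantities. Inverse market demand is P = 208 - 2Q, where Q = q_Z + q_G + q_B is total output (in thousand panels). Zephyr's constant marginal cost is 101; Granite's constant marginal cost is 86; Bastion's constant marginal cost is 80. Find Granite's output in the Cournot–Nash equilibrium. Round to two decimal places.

16.38

Zephyr's profit: π_Z = (208 - 2Q)q_Z - (101q_Z). Setting ∂π_Z/∂q_Z = 0: 107 - 4q_Z - 2(q_G + q_B) = 0.
Granite's profit: π_G = (208 - 2Q)q_G - (86q_G). Setting ∂π_G/∂q_G = 0: 122 - 4q_G - 2(q_Z + q_B) = 0.
Bastion's first-order condition: 128 - 4q_B - 2(q_Z + q_G) = 0.
Summing all 3 equations gives 357 − 8Q = 0, hence Q = 357/8.
Back-substituting: q_Z = (107 − 357/4)/2 = 71/8, q_G = (122 − 357/4)/2 = 131/8, q_B = (128 − 357/4)/2 = 155/8.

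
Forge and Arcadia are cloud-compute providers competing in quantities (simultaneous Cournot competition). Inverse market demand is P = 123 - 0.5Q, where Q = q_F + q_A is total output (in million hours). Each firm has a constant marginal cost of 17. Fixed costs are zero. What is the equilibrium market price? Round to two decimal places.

52.33

A representative firm's profit is π_i = q_i(123 - 0.5Q) - 17q_i.
Setting ∂π_i/∂q_i = 0 with rivals' quantities fixed: 106 - q_i - (1/2)q_j = 0.
By symmetry each firm produces the same amount; substituting q_j = q_i yields q_i = 106/(3/2) = 212/3.
Total output Q = 424/3, so price P = 123 - (1/2)·(424/3) = 157/3.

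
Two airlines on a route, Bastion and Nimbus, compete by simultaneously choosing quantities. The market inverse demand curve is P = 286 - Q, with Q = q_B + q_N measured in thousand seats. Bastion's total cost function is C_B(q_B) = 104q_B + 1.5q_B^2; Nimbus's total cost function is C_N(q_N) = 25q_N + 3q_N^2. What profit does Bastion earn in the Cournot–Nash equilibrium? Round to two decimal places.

Bastion's profit: π_B = (286 - Q)q_B - (104q_B + (3/2)q_B²). Setting ∂π_B/∂q_B = 0: 182 - 5q_B - (q_N) = 0.
Nimbus's profit: π_N = (286 - Q)q_N - (25q_N + 3q_N²). Setting ∂π_N/∂q_N = 0: 261 - 8q_N - (q_B) = 0.
Best responses: q_B = (182 - q_N)/5, q_N = (261 - q_B)/8.
Solving the pair: q_B = 1195/39, q_N = 1123/39.
Price P = 286 - 59.4359 = 226.5641.
Bastion's profit: 226.5641·(1195/39) - 104·(1195/39) - (3/2)(1195/39)² = 2347.1811.

2347.18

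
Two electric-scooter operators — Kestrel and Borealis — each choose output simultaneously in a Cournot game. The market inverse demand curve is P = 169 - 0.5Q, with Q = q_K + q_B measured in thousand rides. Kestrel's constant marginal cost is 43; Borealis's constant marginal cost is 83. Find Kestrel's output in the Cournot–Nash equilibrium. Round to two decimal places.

110.67

Kestrel's profit: π_K = (169 - 0.5Q)q_K - (43q_K). Setting ∂π_K/∂q_K = 0: 126 - q_K - (1/2)(q_B) = 0.
Borealis's profit: π_B = (169 - 0.5Q)q_B - (83q_B). Setting ∂π_B/∂q_B = 0: 86 - q_B - (1/2)(q_K) = 0.
So q_K = (126 - (1/2)q_B) and q_B = (86 - (1/2)q_K).
Solving the pair: q_K = 332/3, q_B = 92/3.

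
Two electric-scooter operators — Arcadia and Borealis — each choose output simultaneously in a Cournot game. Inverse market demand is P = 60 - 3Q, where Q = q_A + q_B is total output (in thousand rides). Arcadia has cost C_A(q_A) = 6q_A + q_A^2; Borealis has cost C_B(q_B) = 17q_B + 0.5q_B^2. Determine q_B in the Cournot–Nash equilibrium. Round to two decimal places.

Arcadia's profit: π_A = (60 - 3Q)q_A - (6q_A + q_A²). Setting ∂π_A/∂q_A = 0: 54 - 8q_A - 3(q_B) = 0.
Borealis's first-order condition: 43 - 7q_B - 3(q_A) = 0.
Rearranging gives the reaction functions q_A = (54 - 3q_B)/8 and q_B = (43 - 3q_A)/7.
Substituting one into the other gives q_A = 249/47 and q_B = 182/47.

3.87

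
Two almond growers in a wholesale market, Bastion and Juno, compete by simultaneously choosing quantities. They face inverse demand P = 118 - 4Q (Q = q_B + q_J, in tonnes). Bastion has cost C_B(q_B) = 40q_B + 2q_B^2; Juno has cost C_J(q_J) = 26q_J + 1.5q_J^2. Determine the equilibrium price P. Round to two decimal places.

73.79

Bastion's profit: π_B = (118 - 4Q)q_B - (40q_B + 2q_B²). Setting ∂π_B/∂q_B = 0: 78 - 12q_B - 4(q_J) = 0.
Juno's profit: π_J = (118 - 4Q)q_J - (26q_J + (3/2)q_J²). Setting ∂π_J/∂q_J = 0: 92 - 11q_J - 4(q_B) = 0.
Best responses: q_B = (78 - 4q_J)/12, q_J = (92 - 4q_B)/11.
Substituting one into the other gives q_B = 245/58 and q_J = 198/29.
Total output Q = 641/58, so price P = 118 - 4·(641/58) = 73.7931.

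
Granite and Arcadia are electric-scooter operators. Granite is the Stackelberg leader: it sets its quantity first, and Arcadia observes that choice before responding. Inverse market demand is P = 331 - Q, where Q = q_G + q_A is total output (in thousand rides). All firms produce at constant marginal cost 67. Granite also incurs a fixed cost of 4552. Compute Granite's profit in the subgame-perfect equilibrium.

The follower Arcadia best-responds to any q_G: π_A = (331 - Q)q_A - 67q_A.
Setting the follower's marginal profit to zero, 264 - q_G - 2q_A = 0, i.e. q_A = (264 - q_G)/2.
Granite substitutes q_A(q_G) into its own profit: π_G = q_G(331 - q_G - (264 - q_G)/2) - 67q_G = (199 - (1/2)q_G)q_G - 67q_G.
The leader's first-order condition 132 - q_G = 0 yields q_G = 132.
Then q_A = (264 - 132)/2 = 66.
Price P = 331 - 198 = 133.
Granite's profit: (133 - 67)·132 - 4552 = 4160.

4160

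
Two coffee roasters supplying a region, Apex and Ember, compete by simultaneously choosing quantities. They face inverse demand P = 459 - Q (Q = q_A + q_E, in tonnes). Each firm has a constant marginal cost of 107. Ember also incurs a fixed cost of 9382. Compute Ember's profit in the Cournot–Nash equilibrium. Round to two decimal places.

4385.11

Each firm earns π_i = (459 - Q)q_i - 107q_i.
First-order condition (treating rivals' output as given): 352 - 2q_i - q_j = 0.
With identical firms every q_j equals q_i, so q_j = q_i and 352 = 3q_i, giving q_i = 352/3.
Price P = 459 - 704/3 = 673/3.
Ember's profit: (673/3 - 107)·(352/3) - 9382 = 4385.1111.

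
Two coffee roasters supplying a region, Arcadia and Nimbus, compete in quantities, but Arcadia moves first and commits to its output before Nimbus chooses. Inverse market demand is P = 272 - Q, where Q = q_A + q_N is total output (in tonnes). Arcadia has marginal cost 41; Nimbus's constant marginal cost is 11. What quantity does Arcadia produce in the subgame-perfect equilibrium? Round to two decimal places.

Solve by backward induction. Given q_A, the follower Nimbus maximises π_N = (272 - q_A - q_N)q_N - 11q_N.
Setting the follower's marginal profit to zero, 261 - q_A - 2q_N = 0, i.e. q_N = (261 - q_A)/2.
Arcadia substitutes q_N(q_A) into its own profit: π_A = q_A(272 - q_A - (261 - q_A)/2) - 41q_A = (283/2 - (1/2)q_A)q_A - 41q_A.
The leader's first-order condition 201/2 - q_A = 0 yields q_A = 201/2.
Then q_N = (261 - 201/2)/2 = 321/4.

100.50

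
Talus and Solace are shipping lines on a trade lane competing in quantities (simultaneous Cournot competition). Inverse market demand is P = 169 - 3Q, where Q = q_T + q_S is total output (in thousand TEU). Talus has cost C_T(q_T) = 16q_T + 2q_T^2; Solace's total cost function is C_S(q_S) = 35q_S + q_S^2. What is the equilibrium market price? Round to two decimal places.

97.04

Talus's profit: π_T = (169 - 3Q)q_T - (16q_T + 2q_T²). Setting ∂π_T/∂q_T = 0: 153 - 10q_T - 3(q_S) = 0.
Solace's first-order condition: 134 - 8q_S - 3(q_T) = 0.
Rearranging gives the reaction functions q_T = (153 - 3q_S)/10 and q_S = (134 - 3q_T)/8.
Substituting one into the other gives q_T = 822/71 and q_S = 881/71.
Total output Q = 1703/71, so price P = 169 - 3·(1703/71) = 97.0423.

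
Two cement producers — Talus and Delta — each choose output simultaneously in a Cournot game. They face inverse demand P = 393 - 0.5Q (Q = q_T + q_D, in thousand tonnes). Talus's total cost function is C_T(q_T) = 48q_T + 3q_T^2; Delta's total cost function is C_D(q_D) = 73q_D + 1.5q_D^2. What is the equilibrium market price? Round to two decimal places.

Talus's profit: π_T = (393 - 0.5Q)q_T - (48q_T + 3q_T²). Setting ∂π_T/∂q_T = 0: 345 - 7q_T - (1/2)(q_D) = 0.
Delta's profit: π_D = (393 - 0.5Q)q_D - (73q_D + (3/2)q_D²). Setting ∂π_D/∂q_D = 0: 320 - 4q_D - (1/2)(q_T) = 0.
So q_T = (345 - (1/2)q_D)/7 and q_D = (320 - (1/2)q_T)/4.
Solving the pair: q_T = 43.9640, q_D = 74.5045.
Total output Q = 118.4685, so price P = 393 - (1/2)·118.4685 = 333.7658.

333.77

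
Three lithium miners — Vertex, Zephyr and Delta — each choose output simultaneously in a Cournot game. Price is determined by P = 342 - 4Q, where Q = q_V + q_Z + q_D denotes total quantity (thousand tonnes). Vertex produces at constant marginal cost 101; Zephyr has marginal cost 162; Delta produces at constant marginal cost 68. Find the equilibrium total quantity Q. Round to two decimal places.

Vertex's profit: π_V = (342 - 4Q)q_V - (101q_V). Setting ∂π_V/∂q_V = 0: 241 - 8q_V - 4(q_Z + q_D) = 0.
Zephyr's profit: π_Z = (342 - 4Q)q_Z - (162q_Z). Setting ∂π_Z/∂q_Z = 0: 180 - 8q_Z - 4(q_V + q_D) = 0.
Delta's first-order condition: 274 - 8q_D - 4(q_V + q_Z) = 0.
Adding the 3 first-order conditions: 695 − 16Q = 0, so Q = 695/16.
Back-substituting: q_V = (241 − 695/4)/4 = 269/16, q_Z = (180 − 695/4)/4 = 25/16, q_D = (274 − 695/4)/4 = 401/16.
Total output Q = 269/16 + 25/16 + 401/16 = 695/16.

43.44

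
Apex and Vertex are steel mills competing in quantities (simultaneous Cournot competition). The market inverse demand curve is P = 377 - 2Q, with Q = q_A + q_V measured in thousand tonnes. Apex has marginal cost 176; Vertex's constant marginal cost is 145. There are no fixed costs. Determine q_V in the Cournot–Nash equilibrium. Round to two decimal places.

Apex's profit: π_A = (377 - 2Q)q_A - (176q_A). Setting ∂π_A/∂q_A = 0: 201 - 4q_A - 2(q_V) = 0.
Vertex's first-order condition: 232 - 4q_V - 2(q_A) = 0.
Best responses: q_A = (201 - 2q_V)/4, q_V = (232 - 2q_A)/4.
Solving the pair: q_A = 85/3, q_V = 263/6.

43.83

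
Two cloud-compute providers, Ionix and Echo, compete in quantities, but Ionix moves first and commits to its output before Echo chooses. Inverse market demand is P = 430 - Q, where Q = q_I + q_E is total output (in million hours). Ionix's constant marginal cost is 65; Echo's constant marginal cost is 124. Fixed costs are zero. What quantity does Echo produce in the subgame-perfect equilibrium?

The follower Echo best-responds to any q_I: π_E = (430 - Q)q_E - 124q_E.
Setting the follower's marginal profit to zero, 306 - q_I - 2q_E = 0, i.e. q_E = (306 - q_I)/2.
Ionix substitutes q_E(q_I) into its own profit: π_I = q_I(430 - q_I - (306 - q_I)/2) - 65q_I = (277 - (1/2)q_I)q_I - 65q_I.
Maximising: ∂π_I/∂q_I = 212 - q_I = 0, giving q_I = 212.
Then q_E = (306 - 212)/2 = 47.

47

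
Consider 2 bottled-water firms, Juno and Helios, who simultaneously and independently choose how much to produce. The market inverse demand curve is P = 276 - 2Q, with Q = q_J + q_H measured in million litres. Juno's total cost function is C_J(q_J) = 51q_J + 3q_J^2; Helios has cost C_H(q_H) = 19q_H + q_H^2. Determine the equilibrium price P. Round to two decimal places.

170.43

Juno's profit: π_J = (276 - 2Q)q_J - (51q_J + 3q_J²). Setting ∂π_J/∂q_J = 0: 225 - 10q_J - 2(q_H) = 0.
Helios's profit: π_H = (276 - 2Q)q_H - (19q_H + q_H²). Setting ∂π_H/∂q_H = 0: 257 - 6q_H - 2(q_J) = 0.
Rearranging gives the reaction functions q_J = (225 - 2q_H)/10 and q_H = (257 - 2q_J)/6.
Solving the pair: q_J = 209/14, q_H = 265/7.
Total output Q = 739/14, so price P = 276 - 2·(739/14) = 1193/7.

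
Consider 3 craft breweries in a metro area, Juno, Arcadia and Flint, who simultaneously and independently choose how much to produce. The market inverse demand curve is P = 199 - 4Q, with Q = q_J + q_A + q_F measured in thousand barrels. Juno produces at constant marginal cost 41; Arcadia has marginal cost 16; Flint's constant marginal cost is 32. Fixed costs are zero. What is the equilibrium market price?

72

Juno's profit: π_J = (199 - 4Q)q_J - (41q_J). Setting ∂π_J/∂q_J = 0: 158 - 8q_J - 4(q_A + q_F) = 0.
Arcadia's profit: π_A = (199 - 4Q)q_A - (16q_A). Setting ∂π_A/∂q_A = 0: 183 - 8q_A - 4(q_J + q_F) = 0.
Flint's first-order condition: 167 - 8q_F - 4(q_J + q_A) = 0.
Summing all 3 equations gives 508 − 16Q = 0, hence Q = 127/4.
Back-substituting: q_J = (158 − 127)/4 = 31/4, q_A = (183 − 127)/4 = 14, q_F = (167 − 127)/4 = 10.
Total output Q = 127/4, so price P = 199 - 4·(127/4) = 72.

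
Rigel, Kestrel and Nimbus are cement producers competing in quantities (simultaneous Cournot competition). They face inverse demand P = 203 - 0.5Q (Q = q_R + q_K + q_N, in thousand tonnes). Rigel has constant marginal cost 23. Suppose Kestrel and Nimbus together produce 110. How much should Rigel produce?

With rivals' combined output fixed at 110, Rigel's profit is π_R = (203 - (1/2)·110 - (1/2)q_R)q_R - (23q_R) = (148 - (1/2)q_R)q_R - (23q_R).
∂π_R/∂q_R = 125 - q_R = 0, so q_R = 125.

125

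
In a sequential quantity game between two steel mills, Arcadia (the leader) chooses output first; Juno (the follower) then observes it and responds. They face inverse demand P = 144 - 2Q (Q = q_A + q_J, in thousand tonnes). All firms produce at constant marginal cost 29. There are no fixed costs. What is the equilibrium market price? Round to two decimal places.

57.75

The follower Juno best-responds to any q_A: π_J = (144 - 2Q)q_J - 29q_J.
∂π_J/∂q_J = 115 - 2q_A - 4q_J = 0 gives the reaction function q_J = (115 - 2q_A)/4.
Arcadia substitutes q_J(q_A) into its own profit: π_A = q_A(144 - 2q_A - (115 - 2q_A)/2) - 29q_A = (173/2 - q_A)q_A - 29q_A.
Maximising: ∂π_A/∂q_A = 115/2 - 2q_A = 0, giving q_A = 115/4.
Then q_J = (115 - 2·(115/4))/4 = 115/8.
Total output Q = 345/8, so price P = 144 - 2·(345/8) = 231/4.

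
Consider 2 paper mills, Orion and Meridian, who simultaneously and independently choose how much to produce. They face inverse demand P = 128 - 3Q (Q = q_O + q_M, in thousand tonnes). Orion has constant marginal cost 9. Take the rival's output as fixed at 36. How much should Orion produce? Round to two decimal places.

With the rival's output fixed at 36, Orion's profit is π_O = (128 - 3·36 - 3q_O)q_O - (9q_O) = (20 - 3q_O)q_O - (9q_O).
∂π_O/∂q_O = 11 - 6q_O = 0, so q_O = 11/6.

1.83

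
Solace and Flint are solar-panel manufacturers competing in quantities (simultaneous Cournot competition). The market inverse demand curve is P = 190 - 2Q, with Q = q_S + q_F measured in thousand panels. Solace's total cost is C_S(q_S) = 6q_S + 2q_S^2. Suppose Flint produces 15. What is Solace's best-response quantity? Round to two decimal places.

With the rival's output fixed at 15, Solace's profit is π_S = (190 - 2·15 - 2q_S)q_S - (6q_S + 2q_S²) = (160 - 2q_S)q_S - (6q_S + 2q_S²).
∂π_S/∂q_S = 154 - 8q_S = 0, so q_S = 77/4.

19.25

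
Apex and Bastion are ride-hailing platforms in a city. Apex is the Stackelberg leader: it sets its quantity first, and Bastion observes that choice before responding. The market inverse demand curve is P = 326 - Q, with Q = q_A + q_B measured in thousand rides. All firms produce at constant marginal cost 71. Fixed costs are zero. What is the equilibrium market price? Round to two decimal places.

134.75

Solve by backward induction. Given q_A, the follower Bastion maximises π_B = (326 - q_A - q_B)q_B - 71q_B.
Setting the follower's marginal profit to zero, 255 - q_A - 2q_B = 0, i.e. q_B = (255 - q_A)/2.
Apex substitutes q_B(q_A) into its own profit: π_A = q_A(326 - q_A - (255 - q_A)/2) - 71q_A = (397/2 - (1/2)q_A)q_A - 71q_A.
Leader FOC: 255/2 - q_A = 0, so q_A = 255/2.
Then q_B = (255 - 255/2)/2 = 255/4.
Total output Q = 765/4, so price P = 326 - 765/4 = 539/4.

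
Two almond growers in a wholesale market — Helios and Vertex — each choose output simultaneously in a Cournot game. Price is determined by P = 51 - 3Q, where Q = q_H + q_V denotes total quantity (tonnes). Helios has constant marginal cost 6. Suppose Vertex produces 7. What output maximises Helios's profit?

With the rival's output fixed at 7, Helios's profit is π_H = (51 - 3·7 - 3q_H)q_H - (6q_H) = (30 - 3q_H)q_H - (6q_H).
∂π_H/∂q_H = 24 - 6q_H = 0, so q_H = 4.

4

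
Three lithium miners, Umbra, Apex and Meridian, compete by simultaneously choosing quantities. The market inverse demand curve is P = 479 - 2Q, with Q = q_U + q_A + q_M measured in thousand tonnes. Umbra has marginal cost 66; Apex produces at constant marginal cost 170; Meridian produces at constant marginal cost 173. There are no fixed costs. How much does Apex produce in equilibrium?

26

Umbra's profit: π_U = (479 - 2Q)q_U - (66q_U). Setting ∂π_U/∂q_U = 0: 413 - 4q_U - 2(q_A + q_M) = 0.
Apex's profit: π_A = (479 - 2Q)q_A - (170q_A). Setting ∂π_A/∂q_A = 0: 309 - 4q_A - 2(q_U + q_M) = 0.
Meridian's first-order condition: 306 - 4q_M - 2(q_U + q_A) = 0.
Summing all 3 equations gives 1028 − 8Q = 0, hence Q = 257/2.
Back-substituting: q_U = (413 − 257)/2 = 78, q_A = (309 − 257)/2 = 26, q_M = (306 − 257)/2 = 49/2.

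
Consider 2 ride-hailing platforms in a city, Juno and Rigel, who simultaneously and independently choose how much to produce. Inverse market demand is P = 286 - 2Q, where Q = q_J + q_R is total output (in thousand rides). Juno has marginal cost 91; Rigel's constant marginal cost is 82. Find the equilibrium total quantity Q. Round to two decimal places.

66.50

Juno's profit: π_J = (286 - 2Q)q_J - (91q_J). Setting ∂π_J/∂q_J = 0: 195 - 4q_J - 2(q_R) = 0.
Rigel's first-order condition: 204 - 4q_R - 2(q_J) = 0.
Best responses: q_J = (195 - 2q_R)/4, q_R = (204 - 2q_J)/4.
Solving the pair: q_J = 31, q_R = 71/2.
Total output Q = 31 + 71/2 = 133/2.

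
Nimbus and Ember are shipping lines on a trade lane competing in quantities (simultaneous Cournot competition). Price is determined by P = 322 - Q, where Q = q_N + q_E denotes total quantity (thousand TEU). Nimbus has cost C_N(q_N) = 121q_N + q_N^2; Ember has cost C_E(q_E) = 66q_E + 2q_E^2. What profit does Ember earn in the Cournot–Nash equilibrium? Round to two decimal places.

3841.19

Nimbus's profit: π_N = (322 - Q)q_N - (121q_N + q_N²). Setting ∂π_N/∂q_N = 0: 201 - 4q_N - (q_E) = 0.
Ember's first-order condition: 256 - 6q_E - (q_N) = 0.
Rearranging gives the reaction functions q_N = (201 - q_E)/4 and q_E = (256 - q_N)/6.
Substituting one into the other gives q_N = 950/23 and q_E = 823/23.
Price P = 322 - 1773/23 = 244.9130.
Ember's profit: 244.9130·(823/23) - 66·(823/23) - 2(823/23)² = 3841.1853.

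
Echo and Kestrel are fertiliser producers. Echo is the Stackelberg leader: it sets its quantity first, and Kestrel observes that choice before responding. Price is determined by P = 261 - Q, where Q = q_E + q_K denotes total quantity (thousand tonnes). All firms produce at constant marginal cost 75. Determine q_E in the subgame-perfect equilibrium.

The follower Kestrel best-responds to any q_E: π_K = (261 - Q)q_K - 75q_K.
Setting the follower's marginal profit to zero, 186 - q_E - 2q_K = 0, i.e. q_K = (186 - q_E)/2.
The leader anticipates this reaction. Substituting into P = 261 - Q gives P = 168 - (1/2)q_E, so π_E = (168 - (1/2)q_E)q_E - 75q_E.
Leader FOC: 93 - q_E = 0, so q_E = 93.
Then q_K = (186 - 93)/2 = 93/2.

93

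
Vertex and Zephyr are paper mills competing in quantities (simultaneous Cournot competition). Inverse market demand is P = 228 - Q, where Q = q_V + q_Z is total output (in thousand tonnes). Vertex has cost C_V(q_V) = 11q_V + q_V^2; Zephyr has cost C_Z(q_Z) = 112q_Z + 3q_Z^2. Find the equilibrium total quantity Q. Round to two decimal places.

Vertex's profit: π_V = (228 - Q)q_V - (11q_V + q_V²). Setting ∂π_V/∂q_V = 0: 217 - 4q_V - (q_Z) = 0.
Zephyr's profit: π_Z = (228 - Q)q_Z - (112q_Z + 3q_Z²). Setting ∂π_Z/∂q_Z = 0: 116 - 8q_Z - (q_V) = 0.
Rearranging gives the reaction functions q_V = (217 - q_Z)/4 and q_Z = (116 - q_V)/8.
Solving the pair: q_V = 1620/31, q_Z = 247/31.
Total output Q = 1620/31 + 247/31 = 1867/31.

60.23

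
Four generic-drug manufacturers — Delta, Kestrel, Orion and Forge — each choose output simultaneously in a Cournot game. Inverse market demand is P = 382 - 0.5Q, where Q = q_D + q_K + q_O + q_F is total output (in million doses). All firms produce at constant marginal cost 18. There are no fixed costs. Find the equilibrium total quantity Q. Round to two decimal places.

582.40

Each firm earns π_i = (382 - 0.5Q)q_i - 18q_i.
Setting ∂π_i/∂q_i = 0 with rivals' quantities fixed: 364 - q_i - (1/2)·Σ_{j≠i} q_j = 0.
With identical firms every q_j equals q_i, so Σ_{j≠i} q_j = 3q_i and 364 = (5/2)q_i, giving q_i = 728/5.
Total output Q = 728/5 + 728/5 + 728/5 + 728/5 = 582.4000.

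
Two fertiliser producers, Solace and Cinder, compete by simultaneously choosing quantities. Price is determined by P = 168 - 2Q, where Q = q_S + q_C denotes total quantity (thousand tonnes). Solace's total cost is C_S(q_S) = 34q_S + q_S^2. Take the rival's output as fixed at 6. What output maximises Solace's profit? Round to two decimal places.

20.33

With the rival's output fixed at 6, Solace's profit is π_S = (168 - 2·6 - 2q_S)q_S - (34q_S + q_S²) = (156 - 2q_S)q_S - (34q_S + q_S²).
∂π_S/∂q_S = 122 - 6q_S = 0, so q_S = 61/3.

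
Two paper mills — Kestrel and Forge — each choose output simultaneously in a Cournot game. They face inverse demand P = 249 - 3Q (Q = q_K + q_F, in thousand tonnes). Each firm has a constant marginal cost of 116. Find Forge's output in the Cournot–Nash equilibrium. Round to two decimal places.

14.78

Each firm earns π_i = (249 - 3Q)q_i - 116q_i.
First-order condition (treating rivals' output as given): 133 - 6q_i - 3q_j = 0.
By symmetry each firm produces the same amount; substituting q_j = q_i yields q_i = 133/9.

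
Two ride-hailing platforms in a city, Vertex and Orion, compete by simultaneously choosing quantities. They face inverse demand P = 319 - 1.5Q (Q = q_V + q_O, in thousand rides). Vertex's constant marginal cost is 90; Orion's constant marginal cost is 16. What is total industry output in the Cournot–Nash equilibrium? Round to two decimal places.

118.22

Vertex's profit: π_V = (319 - 1.5Q)q_V - (90q_V). Setting ∂π_V/∂q_V = 0: 229 - 3q_V - (3/2)(q_O) = 0.
Orion's profit: π_O = (319 - 1.5Q)q_O - (16q_O). Setting ∂π_O/∂q_O = 0: 303 - 3q_O - (3/2)(q_V) = 0.
So q_V = (229 - (3/2)q_O)/3 and q_O = (303 - (3/2)q_V)/3.
Substituting one into the other gives q_V = 310/9 and q_O = 754/9.
Total output Q = 310/9 + 754/9 = 1064/9.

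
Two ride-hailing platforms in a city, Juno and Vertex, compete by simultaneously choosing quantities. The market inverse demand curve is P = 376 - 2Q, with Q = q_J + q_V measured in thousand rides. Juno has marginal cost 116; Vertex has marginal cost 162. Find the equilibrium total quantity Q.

79

Juno's profit: π_J = (376 - 2Q)q_J - (116q_J). Setting ∂π_J/∂q_J = 0: 260 - 4q_J - 2(q_V) = 0.
Vertex's first-order condition: 214 - 4q_V - 2(q_J) = 0.
Best responses: q_J = (260 - 2q_V)/4, q_V = (214 - 2q_J)/4.
Substituting one into the other gives q_J = 51 and q_V = 28.
Total output Q = 51 + 28 = 79.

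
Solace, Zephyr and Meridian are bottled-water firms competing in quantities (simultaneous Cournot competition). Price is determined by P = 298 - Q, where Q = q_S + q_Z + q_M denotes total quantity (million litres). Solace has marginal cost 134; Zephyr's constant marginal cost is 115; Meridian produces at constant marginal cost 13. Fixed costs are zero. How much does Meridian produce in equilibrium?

127

Solace's profit: π_S = (298 - Q)q_S - (134q_S). Setting ∂π_S/∂q_S = 0: 164 - 2q_S - (q_Z + q_M) = 0.
Zephyr's first-order condition: 183 - 2q_Z - (q_S + q_M) = 0.
Meridian's profit: π_M = (298 - Q)q_M - (13q_M). Setting ∂π_M/∂q_M = 0: 285 - 2q_M - (q_S + q_Z) = 0.
Adding the 3 conditions: 632 − 2Q − 2Q = 0, i.e. Q = 158.
Back-substituting: q_S = (164 − 158) = 6, q_Z = (183 − 158) = 25, q_M = (285 − 158) = 127.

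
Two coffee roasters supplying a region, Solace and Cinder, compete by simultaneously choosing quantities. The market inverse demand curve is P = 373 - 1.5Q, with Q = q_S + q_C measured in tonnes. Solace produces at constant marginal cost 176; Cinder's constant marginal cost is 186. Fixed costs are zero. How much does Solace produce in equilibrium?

Solace's profit: π_S = (373 - 1.5Q)q_S - (176q_S). Setting ∂π_S/∂q_S = 0: 197 - 3q_S - (3/2)(q_C) = 0.
Cinder's first-order condition: 187 - 3q_C - (3/2)(q_S) = 0.
So q_S = (197 - (3/2)q_C)/3 and q_C = (187 - (3/2)q_S)/3.
Solving the pair: q_S = 46, q_C = 118/3.

46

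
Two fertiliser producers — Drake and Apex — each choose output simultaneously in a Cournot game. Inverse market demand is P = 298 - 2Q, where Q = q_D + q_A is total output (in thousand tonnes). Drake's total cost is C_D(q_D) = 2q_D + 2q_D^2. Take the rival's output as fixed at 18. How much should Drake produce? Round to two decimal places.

32.50

With the rival's output fixed at 18, Drake's profit is π_D = (298 - 2·18 - 2q_D)q_D - (2q_D + 2q_D²) = (262 - 2q_D)q_D - (2q_D + 2q_D²).
∂π_D/∂q_D = 260 - 8q_D = 0, so q_D = 65/2.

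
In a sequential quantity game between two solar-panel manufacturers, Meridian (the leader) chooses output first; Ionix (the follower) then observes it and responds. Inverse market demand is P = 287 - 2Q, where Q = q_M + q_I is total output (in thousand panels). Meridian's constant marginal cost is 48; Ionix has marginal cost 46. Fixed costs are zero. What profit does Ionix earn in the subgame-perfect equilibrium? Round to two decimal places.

1875.78

Solve by backward induction. Given q_M, the follower Ionix maximises π_I = (287 - 2q_M - 2q_I)q_I - 46q_I.
∂π_I/∂q_I = 241 - 2q_M - 4q_I = 0 gives the reaction function q_I = (241 - 2q_M)/4.
The leader anticipates this reaction. Substituting into P = 287 - 2Q gives P = 333/2 - q_M, so π_M = (333/2 - q_M)q_M - 48q_M.
The leader's first-order condition 237/2 - 2q_M = 0 yields q_M = 237/4.
Then q_I = (241 - 2·(237/4))/4 = 245/8.
Price P = 287 - 2·(719/8) = 429/4.
Ionix's profit: (429/4 - 46)·(245/8) = 1875.7813.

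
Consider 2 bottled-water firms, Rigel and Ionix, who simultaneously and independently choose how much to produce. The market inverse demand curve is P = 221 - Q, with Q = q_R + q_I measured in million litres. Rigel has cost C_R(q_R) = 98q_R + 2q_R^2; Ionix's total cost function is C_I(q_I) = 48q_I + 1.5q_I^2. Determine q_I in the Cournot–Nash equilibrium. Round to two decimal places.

31.55

Rigel's profit: π_R = (221 - Q)q_R - (98q_R + 2q_R²). Setting ∂π_R/∂q_R = 0: 123 - 6q_R - (q_I) = 0.
Ionix's first-order condition: 173 - 5q_I - (q_R) = 0.
So q_R = (123 - q_I)/6 and q_I = (173 - q_R)/5.
Substituting one into the other gives q_R = 442/29 and q_I = 915/29.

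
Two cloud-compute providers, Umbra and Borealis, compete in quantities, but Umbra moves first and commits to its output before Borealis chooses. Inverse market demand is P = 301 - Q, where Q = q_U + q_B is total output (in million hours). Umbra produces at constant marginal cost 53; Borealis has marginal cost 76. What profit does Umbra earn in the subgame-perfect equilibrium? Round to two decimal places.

9180.13

Solve by backward induction. Given q_U, the follower Borealis maximises π_B = (301 - q_U - q_B)q_B - 76q_B.
∂π_B/∂q_B = 225 - q_U - 2q_B = 0 gives the reaction function q_B = (225 - q_U)/2.
The leader anticipates this reaction. Substituting into P = 301 - Q gives P = 377/2 - (1/2)q_U, so π_U = (377/2 - (1/2)q_U)q_U - 53q_U.
The leader's first-order condition 271/2 - q_U = 0 yields q_U = 271/2.
Then q_B = (225 - 271/2)/2 = 179/4.
Price P = 301 - 721/4 = 483/4.
Umbra's profit: (483/4 - 53)·(271/2) = 9180.1250.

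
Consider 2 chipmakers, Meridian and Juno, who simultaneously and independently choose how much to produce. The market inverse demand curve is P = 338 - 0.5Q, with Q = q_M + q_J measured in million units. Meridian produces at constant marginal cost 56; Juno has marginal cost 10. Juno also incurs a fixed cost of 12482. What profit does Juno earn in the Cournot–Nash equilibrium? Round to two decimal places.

18601.56

Meridian's profit: π_M = (338 - 0.5Q)q_M - (56q_M). Setting ∂π_M/∂q_M = 0: 282 - q_M - (1/2)(q_J) = 0.
Juno's first-order condition: 328 - q_J - (1/2)(q_M) = 0.
Rearranging gives the reaction functions q_M = (282 - (1/2)q_J) and q_J = (328 - (1/2)q_M).
Substituting one into the other gives q_M = 472/3 and q_J = 748/3.
Price P = 338 - (1/2)·(1220/3) = 404/3.
Juno's profit: (404/3 - 10)·(748/3) - 12482 = 18601.5556.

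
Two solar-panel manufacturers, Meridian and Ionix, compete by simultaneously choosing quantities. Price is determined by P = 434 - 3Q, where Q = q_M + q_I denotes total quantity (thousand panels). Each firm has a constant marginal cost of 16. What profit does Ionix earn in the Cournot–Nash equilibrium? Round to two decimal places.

Each firm earns π_i = (434 - 3Q)q_i - 16q_i.
Setting ∂π_i/∂q_i = 0 with rivals' quantities fixed: 418 - 6q_i - 3q_j = 0.
By symmetry each firm produces the same amount; substituting q_j = q_i yields q_i = 418/9.
Price P = 434 - 3·(836/9) = 466/3.
Ionix's profit: (466/3 - 16)·(418/9) = 6471.2593.

6471.26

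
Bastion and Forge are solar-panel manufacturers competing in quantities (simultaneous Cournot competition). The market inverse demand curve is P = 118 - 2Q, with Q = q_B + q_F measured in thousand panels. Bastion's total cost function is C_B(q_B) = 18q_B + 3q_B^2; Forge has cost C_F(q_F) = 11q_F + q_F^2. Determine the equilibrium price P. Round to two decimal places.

73.14

Bastion's profit: π_B = (118 - 2Q)q_B - (18q_B + 3q_B²). Setting ∂π_B/∂q_B = 0: 100 - 10q_B - 2(q_F) = 0.
Forge's profit: π_F = (118 - 2Q)q_F - (11q_F + q_F²). Setting ∂π_F/∂q_F = 0: 107 - 6q_F - 2(q_B) = 0.
Rearranging gives the reaction functions q_B = (100 - 2q_F)/10 and q_F = (107 - 2q_B)/6.
Substituting one into the other gives q_B = 193/28 and q_F = 435/28.
Total output Q = 157/7, so price P = 118 - 2·(157/7) = 512/7.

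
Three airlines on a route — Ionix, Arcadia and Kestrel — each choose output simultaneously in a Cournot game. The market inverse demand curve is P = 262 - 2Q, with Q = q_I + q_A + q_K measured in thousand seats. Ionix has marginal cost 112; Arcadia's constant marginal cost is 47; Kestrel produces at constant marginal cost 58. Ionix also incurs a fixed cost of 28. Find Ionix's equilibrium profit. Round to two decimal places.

Ionix's profit: π_I = (262 - 2Q)q_I - (112q_I). Setting ∂π_I/∂q_I = 0: 150 - 4q_I - 2(q_A + q_K) = 0.
Arcadia's first-order condition: 215 - 4q_A - 2(q_I + q_K) = 0.
Kestrel's first-order condition: 204 - 4q_K - 2(q_I + q_A) = 0.
Adding the 3 conditions: 569 − 4Q − 4Q = 0, i.e. Q = 569/8.
Back-substituting: q_I = (150 − 569/4)/2 = 31/8, q_A = (215 − 569/4)/2 = 291/8, q_K = (204 − 569/4)/2 = 247/8.
Price P = 262 - 2·(569/8) = 479/4.
Ionix's profit: (479/4 - 112)·(31/8) - 28 = 65/32.

2.03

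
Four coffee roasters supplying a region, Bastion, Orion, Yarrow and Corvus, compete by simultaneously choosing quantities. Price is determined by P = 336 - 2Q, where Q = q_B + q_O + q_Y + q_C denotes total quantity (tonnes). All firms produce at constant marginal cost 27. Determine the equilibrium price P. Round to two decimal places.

88.80

Each firm earns π_i = (336 - 2Q)q_i - 27q_i.
First-order condition (treating rivals' output as given): 309 - 4q_i - 2·Σ_{j≠i} q_j = 0.
By symmetry each firm produces the same amount; substituting Σ_{j≠i} q_j = 3q_i yields q_i = 309/10.
Total output Q = 618/5, so price P = 336 - 2·(618/5) = 444/5.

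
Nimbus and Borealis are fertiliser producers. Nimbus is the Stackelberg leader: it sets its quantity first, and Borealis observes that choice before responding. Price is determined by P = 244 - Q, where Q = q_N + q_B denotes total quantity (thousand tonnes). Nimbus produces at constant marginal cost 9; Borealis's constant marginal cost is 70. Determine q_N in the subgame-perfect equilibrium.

Solve by backward induction. Given q_N, the follower Borealis maximises π_B = (244 - q_N - q_B)q_B - 70q_B.
Follower FOC: 174 - q_N - 2q_B = 0, so q_B(q_N) = (174 - q_N)/2.
The leader anticipates this reaction. Substituting into P = 244 - Q gives P = 157 - (1/2)q_N, so π_N = (157 - (1/2)q_N)q_N - 9q_N.
Leader FOC: 148 - q_N = 0, so q_N = 148.
Then q_B = (174 - 148)/2 = 13.

148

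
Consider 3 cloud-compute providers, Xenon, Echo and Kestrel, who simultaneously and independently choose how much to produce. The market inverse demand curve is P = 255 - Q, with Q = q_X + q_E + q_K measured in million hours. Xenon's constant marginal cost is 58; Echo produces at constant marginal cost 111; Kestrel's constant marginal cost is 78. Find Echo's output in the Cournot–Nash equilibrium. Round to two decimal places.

14.50

Xenon's profit: π_X = (255 - Q)q_X - (58q_X). Setting ∂π_X/∂q_X = 0: 197 - 2q_X - (q_E + q_K) = 0.
Echo's profit: π_E = (255 - Q)q_E - (111q_E). Setting ∂π_E/∂q_E = 0: 144 - 2q_E - (q_X + q_K) = 0.
Kestrel's first-order condition: 177 - 2q_K - (q_X + q_E) = 0.
Summing all 3 equations gives 518 − 4Q = 0, hence Q = 259/2.
Back-substituting: q_X = (197 − 259/2) = 135/2, q_E = (144 − 259/2) = 29/2, q_K = (177 − 259/2) = 95/2.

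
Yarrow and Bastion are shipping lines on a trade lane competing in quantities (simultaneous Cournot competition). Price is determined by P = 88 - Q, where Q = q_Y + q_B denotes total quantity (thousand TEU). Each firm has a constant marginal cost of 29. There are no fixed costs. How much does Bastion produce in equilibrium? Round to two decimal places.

19.67

Each firm earns π_i = (88 - Q)q_i - 29q_i.
First-order condition (treating rivals' output as given): 59 - 2q_i - q_j = 0.
By symmetry each firm produces the same amount; substituting q_j = q_i yields q_i = 59/3.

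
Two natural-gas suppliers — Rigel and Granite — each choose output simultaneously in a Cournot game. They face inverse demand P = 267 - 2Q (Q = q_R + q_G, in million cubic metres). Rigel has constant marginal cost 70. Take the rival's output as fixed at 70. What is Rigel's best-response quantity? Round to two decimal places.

With the rival's output fixed at 70, Rigel's profit is π_R = (267 - 2·70 - 2q_R)q_R - (70q_R) = (127 - 2q_R)q_R - (70q_R).
∂π_R/∂q_R = 57 - 4q_R = 0, so q_R = 57/4.

14.25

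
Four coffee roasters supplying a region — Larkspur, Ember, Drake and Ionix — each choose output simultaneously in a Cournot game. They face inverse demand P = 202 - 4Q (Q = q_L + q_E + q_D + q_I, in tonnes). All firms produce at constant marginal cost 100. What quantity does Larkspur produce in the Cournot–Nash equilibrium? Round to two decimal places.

A representative firm's profit is π_i = q_i(202 - 4Q) - 100q_i.
Setting ∂π_i/∂q_i = 0 with rivals' quantities fixed: 102 - 8q_i - 4·Σ_{j≠i} q_j = 0.
By symmetry each firm produces the same amount; substituting Σ_{j≠i} q_j = 3q_i yields q_i = 102/20 = 51/10.

5.10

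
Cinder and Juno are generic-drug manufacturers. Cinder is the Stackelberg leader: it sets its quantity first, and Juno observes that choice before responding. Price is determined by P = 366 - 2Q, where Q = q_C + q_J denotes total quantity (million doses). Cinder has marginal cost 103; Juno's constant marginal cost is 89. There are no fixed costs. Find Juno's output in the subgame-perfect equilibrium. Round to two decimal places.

38.13

Solve by backward induction. Given q_C, the follower Juno maximises π_J = (366 - 2q_C - 2q_J)q_J - 89q_J.
Setting the follower's marginal profit to zero, 277 - 2q_C - 4q_J = 0, i.e. q_J = (277 - 2q_C)/4.
The leader anticipates this reaction. Substituting into P = 366 - 2Q gives P = 455/2 - q_C, so π_C = (455/2 - q_C)q_C - 103q_C.
The leader's first-order condition 249/2 - 2q_C = 0 yields q_C = 249/4.
Then q_J = (277 - 2·(249/4))/4 = 305/8.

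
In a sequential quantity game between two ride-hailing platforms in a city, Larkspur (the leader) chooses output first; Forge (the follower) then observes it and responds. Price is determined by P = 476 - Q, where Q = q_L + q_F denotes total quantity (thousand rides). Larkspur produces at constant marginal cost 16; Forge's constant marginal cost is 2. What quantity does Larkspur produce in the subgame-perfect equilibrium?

223

Solve by backward induction. Given q_L, the follower Forge maximises π_F = (476 - q_L - q_F)q_F - 2q_F.
∂π_F/∂q_F = 474 - q_L - 2q_F = 0 gives the reaction function q_F = (474 - q_L)/2.
Larkspur substitutes q_F(q_L) into its own profit: π_L = q_L(476 - q_L - (474 - q_L)/2) - 16q_L = (239 - (1/2)q_L)q_L - 16q_L.
Leader FOC: 223 - q_L = 0, so q_L = 223.
Then q_F = (474 - 223)/2 = 251/2.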